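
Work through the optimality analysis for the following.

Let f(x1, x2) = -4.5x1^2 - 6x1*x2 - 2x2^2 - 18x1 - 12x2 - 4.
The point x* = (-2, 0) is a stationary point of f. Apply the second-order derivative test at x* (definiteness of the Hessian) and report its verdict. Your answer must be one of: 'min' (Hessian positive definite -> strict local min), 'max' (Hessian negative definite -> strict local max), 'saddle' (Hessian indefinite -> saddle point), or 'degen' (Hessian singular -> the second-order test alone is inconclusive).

Compute the Hessian H = grad^2 f:
  H = [[-9, -6], [-6, -4]]
Verify stationarity: grad f(x*) = H x* + g = (0, 0).
Eigenvalues of H: -13, 0.
H has a zero eigenvalue (singular; negative semidefinite but not definite), so H is neither positive definite, negative definite, nor indefinite. The second-order test alone is inconclusive -> degen.
(Indeed, f is constant along the null direction of H through x*, so x* is not a strict local extremum.)

degen


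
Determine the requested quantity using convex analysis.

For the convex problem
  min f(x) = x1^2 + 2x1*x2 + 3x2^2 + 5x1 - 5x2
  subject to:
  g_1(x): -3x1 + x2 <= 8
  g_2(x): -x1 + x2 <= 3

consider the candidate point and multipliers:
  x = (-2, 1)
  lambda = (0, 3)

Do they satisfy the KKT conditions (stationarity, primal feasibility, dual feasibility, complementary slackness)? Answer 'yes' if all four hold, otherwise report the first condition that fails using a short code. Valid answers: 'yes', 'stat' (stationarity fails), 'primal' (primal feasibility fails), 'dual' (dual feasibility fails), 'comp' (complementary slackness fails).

Gradient of f: grad f(x) = Q x + c = (3, -3)
Constraint values g_i(x) = a_i^T x - b_i:
  g_1((-2, 1)) = -1
  g_2((-2, 1)) = 0
Stationarity residual: grad f(x) + sum_i lambda_i a_i = (0, 0)
  -> stationarity OK
Primal feasibility (all g_i <= 0): OK
Dual feasibility (all lambda_i >= 0): OK
Complementary slackness (lambda_i * g_i(x) = 0 for all i): OK

Verdict: yes, KKT holds.

yes


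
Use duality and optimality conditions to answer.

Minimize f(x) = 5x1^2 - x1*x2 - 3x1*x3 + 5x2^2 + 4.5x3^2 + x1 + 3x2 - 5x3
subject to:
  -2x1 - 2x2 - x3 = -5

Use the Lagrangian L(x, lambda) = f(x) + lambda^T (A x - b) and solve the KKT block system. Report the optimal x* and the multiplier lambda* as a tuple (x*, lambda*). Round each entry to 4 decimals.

Form the Lagrangian:
  L(x, lambda) = (1/2) x^T Q x + c^T x + lambda^T (A x - b)
Stationarity (grad_x L = 0): Q x + c + A^T lambda = 0.
Primal feasibility: A x = b.

This gives the KKT block system:
  [ Q   A^T ] [ x     ]   [-c ]
  [ A    0  ] [ lambda ] = [ b ]

Solving the linear system:
  x*      = (1.1824, 0.6201, 1.3951)
  lambda* = (4.0091)
  f(x*)   = 8.0562

x* = (1.1824, 0.6201, 1.3951), lambda* = (4.0091)


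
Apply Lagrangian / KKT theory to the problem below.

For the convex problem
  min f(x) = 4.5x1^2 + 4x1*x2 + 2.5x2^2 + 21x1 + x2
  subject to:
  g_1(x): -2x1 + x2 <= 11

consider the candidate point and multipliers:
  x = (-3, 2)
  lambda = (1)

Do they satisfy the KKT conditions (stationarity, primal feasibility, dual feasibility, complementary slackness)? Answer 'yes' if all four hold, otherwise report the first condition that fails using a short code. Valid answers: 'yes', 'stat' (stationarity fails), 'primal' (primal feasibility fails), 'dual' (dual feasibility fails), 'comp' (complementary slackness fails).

Gradient of f: grad f(x) = Q x + c = (2, -1)
Constraint values g_i(x) = a_i^T x - b_i:
  g_1((-3, 2)) = -3
Stationarity residual: grad f(x) + sum_i lambda_i a_i = (0, 0)
  -> stationarity OK
Primal feasibility (all g_i <= 0): OK
Dual feasibility (all lambda_i >= 0): OK
Complementary slackness (lambda_i * g_i(x) = 0 for all i): FAILS

Verdict: the first failing condition is complementary_slackness -> comp.

comp


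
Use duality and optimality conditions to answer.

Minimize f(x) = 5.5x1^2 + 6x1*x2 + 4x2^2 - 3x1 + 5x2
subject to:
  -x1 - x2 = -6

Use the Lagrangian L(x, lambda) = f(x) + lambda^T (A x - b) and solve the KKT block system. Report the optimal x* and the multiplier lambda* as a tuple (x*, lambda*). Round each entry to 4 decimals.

Form the Lagrangian:
  L(x, lambda) = (1/2) x^T Q x + c^T x + lambda^T (A x - b)
Stationarity (grad_x L = 0): Q x + c + A^T lambda = 0.
Primal feasibility: A x = b.

This gives the KKT block system:
  [ Q   A^T ] [ x     ]   [-c ]
  [ A    0  ] [ lambda ] = [ b ]

Solving the linear system:
  x*      = (2.8571, 3.1429)
  lambda* = (47.2857)
  f(x*)   = 145.4286

x* = (2.8571, 3.1429), lambda* = (47.2857)


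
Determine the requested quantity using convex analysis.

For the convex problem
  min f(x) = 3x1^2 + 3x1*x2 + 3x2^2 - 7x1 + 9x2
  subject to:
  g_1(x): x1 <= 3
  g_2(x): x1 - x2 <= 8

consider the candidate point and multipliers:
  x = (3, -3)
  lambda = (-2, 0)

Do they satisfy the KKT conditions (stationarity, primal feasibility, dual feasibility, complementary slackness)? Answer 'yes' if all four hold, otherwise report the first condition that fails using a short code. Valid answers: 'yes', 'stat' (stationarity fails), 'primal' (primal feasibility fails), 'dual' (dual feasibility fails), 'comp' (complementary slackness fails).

Gradient of f: grad f(x) = Q x + c = (2, 0)
Constraint values g_i(x) = a_i^T x - b_i:
  g_1((3, -3)) = 0
  g_2((3, -3)) = -2
Stationarity residual: grad f(x) + sum_i lambda_i a_i = (0, 0)
  -> stationarity OK
Primal feasibility (all g_i <= 0): OK
Dual feasibility (all lambda_i >= 0): FAILS
Complementary slackness (lambda_i * g_i(x) = 0 for all i): OK

Verdict: the first failing condition is dual_feasibility -> dual.

dual


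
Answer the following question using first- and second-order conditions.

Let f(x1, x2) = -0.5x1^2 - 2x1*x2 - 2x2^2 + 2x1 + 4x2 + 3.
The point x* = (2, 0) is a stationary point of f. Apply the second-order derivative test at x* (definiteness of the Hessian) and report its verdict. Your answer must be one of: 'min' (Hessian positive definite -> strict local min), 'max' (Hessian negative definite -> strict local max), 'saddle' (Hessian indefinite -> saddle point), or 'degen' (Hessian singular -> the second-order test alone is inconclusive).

Compute the Hessian H = grad^2 f:
  H = [[-1, -2], [-2, -4]]
Verify stationarity: grad f(x*) = H x* + g = (0, 0).
Eigenvalues of H: -5, 0.
H has a zero eigenvalue (singular; negative semidefinite but not definite), so H is neither positive definite, negative definite, nor indefinite. The second-order test alone is inconclusive -> degen.
(Indeed, f is constant along the null direction of H through x*, so x* is not a strict local extremum.)

degen


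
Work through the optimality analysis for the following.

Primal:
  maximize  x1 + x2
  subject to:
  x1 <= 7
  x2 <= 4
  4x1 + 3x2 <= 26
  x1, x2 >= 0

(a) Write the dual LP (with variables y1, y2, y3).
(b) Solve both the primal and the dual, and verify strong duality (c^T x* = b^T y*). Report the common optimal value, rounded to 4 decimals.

The standard primal-dual pair for 'max c^T x s.t. A x <= b, x >= 0' is:
  Dual:  min b^T y  s.t.  A^T y >= c,  y >= 0.

So the dual LP is:
  minimize  7y1 + 4y2 + 26y3
  subject to:
    y1 + 4y3 >= 1
    y2 + 3y3 >= 1
    y1, y2, y3 >= 0

Solving the primal: x* = (3.5, 4).
  primal value c^T x* = 7.5.
Solving the dual: y* = (0, 0.25, 0.25).
  dual value b^T y* = 7.5.
Strong duality: c^T x* = b^T y*. Confirmed.

7.5


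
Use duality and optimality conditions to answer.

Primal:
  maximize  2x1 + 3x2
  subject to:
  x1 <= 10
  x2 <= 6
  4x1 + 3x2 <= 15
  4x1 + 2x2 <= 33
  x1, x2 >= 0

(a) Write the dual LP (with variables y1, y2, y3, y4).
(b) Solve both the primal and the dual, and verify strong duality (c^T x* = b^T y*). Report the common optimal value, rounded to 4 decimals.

The standard primal-dual pair for 'max c^T x s.t. A x <= b, x >= 0' is:
  Dual:  min b^T y  s.t.  A^T y >= c,  y >= 0.

So the dual LP is:
  minimize  10y1 + 6y2 + 15y3 + 33y4
  subject to:
    y1 + 4y3 + 4y4 >= 2
    y2 + 3y3 + 2y4 >= 3
    y1, y2, y3, y4 >= 0

Solving the primal: x* = (0, 5).
  primal value c^T x* = 15.
Solving the dual: y* = (0, 0, 1, 0).
  dual value b^T y* = 15.
Strong duality: c^T x* = b^T y*. Confirmed.

15


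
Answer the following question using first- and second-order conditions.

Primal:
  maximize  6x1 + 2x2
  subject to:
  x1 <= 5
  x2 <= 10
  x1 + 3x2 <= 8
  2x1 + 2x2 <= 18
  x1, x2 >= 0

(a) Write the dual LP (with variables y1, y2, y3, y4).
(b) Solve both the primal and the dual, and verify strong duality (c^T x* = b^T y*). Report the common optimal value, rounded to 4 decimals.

The standard primal-dual pair for 'max c^T x s.t. A x <= b, x >= 0' is:
  Dual:  min b^T y  s.t.  A^T y >= c,  y >= 0.

So the dual LP is:
  minimize  5y1 + 10y2 + 8y3 + 18y4
  subject to:
    y1 + y3 + 2y4 >= 6
    y2 + 3y3 + 2y4 >= 2
    y1, y2, y3, y4 >= 0

Solving the primal: x* = (5, 1).
  primal value c^T x* = 32.
Solving the dual: y* = (5.3333, 0, 0.6667, 0).
  dual value b^T y* = 32.
Strong duality: c^T x* = b^T y*. Confirmed.

32


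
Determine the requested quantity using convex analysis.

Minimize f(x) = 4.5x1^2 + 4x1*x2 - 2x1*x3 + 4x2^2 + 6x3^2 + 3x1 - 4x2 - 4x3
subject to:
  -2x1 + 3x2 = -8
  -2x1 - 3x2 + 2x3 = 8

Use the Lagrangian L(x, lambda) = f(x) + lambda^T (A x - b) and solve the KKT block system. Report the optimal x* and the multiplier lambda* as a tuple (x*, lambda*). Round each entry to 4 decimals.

Form the Lagrangian:
  L(x, lambda) = (1/2) x^T Q x + c^T x + lambda^T (A x - b)
Stationarity (grad_x L = 0): Q x + c + A^T lambda = 0.
Primal feasibility: A x = b.

This gives the KKT block system:
  [ Q   A^T ] [ x     ]   [-c ]
  [ A    0  ] [ lambda ] = [ b ]

Solving the linear system:
  x*      = (0.5624, -2.2917, 1.1248)
  lambda* = (2.5086, -4.1862)
  f(x*)   = 29.9568

x* = (0.5624, -2.2917, 1.1248), lambda* = (2.5086, -4.1862)


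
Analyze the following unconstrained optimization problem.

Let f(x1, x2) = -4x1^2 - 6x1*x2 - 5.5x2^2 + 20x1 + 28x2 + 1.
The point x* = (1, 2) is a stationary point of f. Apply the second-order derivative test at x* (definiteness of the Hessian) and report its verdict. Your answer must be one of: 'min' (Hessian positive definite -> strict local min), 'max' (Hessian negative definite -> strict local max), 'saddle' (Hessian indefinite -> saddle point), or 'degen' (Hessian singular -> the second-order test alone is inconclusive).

Compute the Hessian H = grad^2 f:
  H = [[-8, -6], [-6, -11]]
Verify stationarity: grad f(x*) = H x* + g = (0, 0).
Eigenvalues of H: -15.6847, -3.3153.
Both eigenvalues < 0, so H is negative definite -> x* is a strict local max.

max


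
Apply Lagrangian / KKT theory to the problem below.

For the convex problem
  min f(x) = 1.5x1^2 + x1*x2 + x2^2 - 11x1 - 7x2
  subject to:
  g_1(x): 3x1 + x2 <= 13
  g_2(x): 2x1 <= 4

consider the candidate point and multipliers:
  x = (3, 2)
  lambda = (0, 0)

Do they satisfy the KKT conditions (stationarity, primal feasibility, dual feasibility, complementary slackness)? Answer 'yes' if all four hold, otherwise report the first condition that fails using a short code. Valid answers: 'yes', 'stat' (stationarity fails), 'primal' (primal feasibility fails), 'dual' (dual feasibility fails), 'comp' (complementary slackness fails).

Gradient of f: grad f(x) = Q x + c = (0, 0)
Constraint values g_i(x) = a_i^T x - b_i:
  g_1((3, 2)) = -2
  g_2((3, 2)) = 2
Stationarity residual: grad f(x) + sum_i lambda_i a_i = (0, 0)
  -> stationarity OK
Primal feasibility (all g_i <= 0): FAILS
Dual feasibility (all lambda_i >= 0): OK
Complementary slackness (lambda_i * g_i(x) = 0 for all i): OK

Verdict: the first failing condition is primal_feasibility -> primal.

primal


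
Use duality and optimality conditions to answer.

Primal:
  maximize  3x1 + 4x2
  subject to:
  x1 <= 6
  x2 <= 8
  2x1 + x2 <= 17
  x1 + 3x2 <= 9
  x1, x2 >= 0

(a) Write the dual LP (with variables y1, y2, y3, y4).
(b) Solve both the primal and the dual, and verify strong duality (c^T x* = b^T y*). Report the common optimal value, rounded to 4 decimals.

The standard primal-dual pair for 'max c^T x s.t. A x <= b, x >= 0' is:
  Dual:  min b^T y  s.t.  A^T y >= c,  y >= 0.

So the dual LP is:
  minimize  6y1 + 8y2 + 17y3 + 9y4
  subject to:
    y1 + 2y3 + y4 >= 3
    y2 + y3 + 3y4 >= 4
    y1, y2, y3, y4 >= 0

Solving the primal: x* = (6, 1).
  primal value c^T x* = 22.
Solving the dual: y* = (1.6667, 0, 0, 1.3333).
  dual value b^T y* = 22.
Strong duality: c^T x* = b^T y*. Confirmed.

22


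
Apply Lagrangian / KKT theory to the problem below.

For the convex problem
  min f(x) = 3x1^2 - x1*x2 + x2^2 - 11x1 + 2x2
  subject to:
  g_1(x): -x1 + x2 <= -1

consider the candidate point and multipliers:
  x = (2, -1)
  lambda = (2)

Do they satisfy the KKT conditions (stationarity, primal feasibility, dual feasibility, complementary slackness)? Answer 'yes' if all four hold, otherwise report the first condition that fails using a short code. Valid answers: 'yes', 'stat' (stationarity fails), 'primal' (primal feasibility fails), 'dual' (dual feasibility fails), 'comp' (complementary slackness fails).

Gradient of f: grad f(x) = Q x + c = (2, -2)
Constraint values g_i(x) = a_i^T x - b_i:
  g_1((2, -1)) = -2
Stationarity residual: grad f(x) + sum_i lambda_i a_i = (0, 0)
  -> stationarity OK
Primal feasibility (all g_i <= 0): OK
Dual feasibility (all lambda_i >= 0): OK
Complementary slackness (lambda_i * g_i(x) = 0 for all i): FAILS

Verdict: the first failing condition is complementary_slackness -> comp.

comp


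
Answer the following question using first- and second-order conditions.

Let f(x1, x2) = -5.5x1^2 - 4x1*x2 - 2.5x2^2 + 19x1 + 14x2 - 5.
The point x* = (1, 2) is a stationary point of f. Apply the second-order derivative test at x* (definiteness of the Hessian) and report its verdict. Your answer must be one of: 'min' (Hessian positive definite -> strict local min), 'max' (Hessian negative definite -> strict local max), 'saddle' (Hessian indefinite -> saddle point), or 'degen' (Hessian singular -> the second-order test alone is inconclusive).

Compute the Hessian H = grad^2 f:
  H = [[-11, -4], [-4, -5]]
Verify stationarity: grad f(x*) = H x* + g = (0, 0).
Eigenvalues of H: -13, -3.
Both eigenvalues < 0, so H is negative definite -> x* is a strict local max.

max


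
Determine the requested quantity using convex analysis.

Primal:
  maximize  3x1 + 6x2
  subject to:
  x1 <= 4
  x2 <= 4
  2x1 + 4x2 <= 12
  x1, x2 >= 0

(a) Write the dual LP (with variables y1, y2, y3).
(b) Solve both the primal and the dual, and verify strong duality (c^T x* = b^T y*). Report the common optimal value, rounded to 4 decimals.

The standard primal-dual pair for 'max c^T x s.t. A x <= b, x >= 0' is:
  Dual:  min b^T y  s.t.  A^T y >= c,  y >= 0.

So the dual LP is:
  minimize  4y1 + 4y2 + 12y3
  subject to:
    y1 + 2y3 >= 3
    y2 + 4y3 >= 6
    y1, y2, y3 >= 0

Solving the primal: x* = (0, 3).
  primal value c^T x* = 18.
Solving the dual: y* = (0, 0, 1.5).
  dual value b^T y* = 18.
Strong duality: c^T x* = b^T y*. Confirmed.

18


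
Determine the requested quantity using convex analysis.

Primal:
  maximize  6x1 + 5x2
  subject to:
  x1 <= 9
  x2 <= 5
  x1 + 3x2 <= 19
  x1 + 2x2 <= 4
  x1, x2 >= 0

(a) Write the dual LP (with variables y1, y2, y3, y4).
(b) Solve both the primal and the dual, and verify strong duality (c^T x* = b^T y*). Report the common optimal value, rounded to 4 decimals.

The standard primal-dual pair for 'max c^T x s.t. A x <= b, x >= 0' is:
  Dual:  min b^T y  s.t.  A^T y >= c,  y >= 0.

So the dual LP is:
  minimize  9y1 + 5y2 + 19y3 + 4y4
  subject to:
    y1 + y3 + y4 >= 6
    y2 + 3y3 + 2y4 >= 5
    y1, y2, y3, y4 >= 0

Solving the primal: x* = (4, 0).
  primal value c^T x* = 24.
Solving the dual: y* = (0, 0, 0, 6).
  dual value b^T y* = 24.
Strong duality: c^T x* = b^T y*. Confirmed.

24


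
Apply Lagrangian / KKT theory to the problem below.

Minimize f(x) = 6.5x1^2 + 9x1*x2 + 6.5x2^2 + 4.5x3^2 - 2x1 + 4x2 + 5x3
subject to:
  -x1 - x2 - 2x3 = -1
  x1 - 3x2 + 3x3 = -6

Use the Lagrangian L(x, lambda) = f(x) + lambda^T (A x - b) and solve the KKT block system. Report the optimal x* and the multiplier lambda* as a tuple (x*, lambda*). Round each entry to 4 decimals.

Form the Lagrangian:
  L(x, lambda) = (1/2) x^T Q x + c^T x + lambda^T (A x - b)
Stationarity (grad_x L = 0): Q x + c + A^T lambda = 0.
Primal feasibility: A x = b.

This gives the KKT block system:
  [ Q   A^T ] [ x     ]   [-c ]
  [ A    0  ] [ lambda ] = [ b ]

Solving the linear system:
  x*      = (-0.7156, 1.7462, -0.0153)
  lambda* = (8.374, 3.9618)
  f(x*)   = 20.2424

x* = (-0.7156, 1.7462, -0.0153), lambda* = (8.374, 3.9618)


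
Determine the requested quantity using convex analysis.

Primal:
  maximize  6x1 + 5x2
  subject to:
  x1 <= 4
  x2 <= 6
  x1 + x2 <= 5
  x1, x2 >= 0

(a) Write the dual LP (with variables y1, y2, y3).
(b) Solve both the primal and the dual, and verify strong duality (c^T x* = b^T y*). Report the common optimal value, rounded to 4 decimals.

The standard primal-dual pair for 'max c^T x s.t. A x <= b, x >= 0' is:
  Dual:  min b^T y  s.t.  A^T y >= c,  y >= 0.

So the dual LP is:
  minimize  4y1 + 6y2 + 5y3
  subject to:
    y1 + y3 >= 6
    y2 + y3 >= 5
    y1, y2, y3 >= 0

Solving the primal: x* = (4, 1).
  primal value c^T x* = 29.
Solving the dual: y* = (1, 0, 5).
  dual value b^T y* = 29.
Strong duality: c^T x* = b^T y*. Confirmed.

29


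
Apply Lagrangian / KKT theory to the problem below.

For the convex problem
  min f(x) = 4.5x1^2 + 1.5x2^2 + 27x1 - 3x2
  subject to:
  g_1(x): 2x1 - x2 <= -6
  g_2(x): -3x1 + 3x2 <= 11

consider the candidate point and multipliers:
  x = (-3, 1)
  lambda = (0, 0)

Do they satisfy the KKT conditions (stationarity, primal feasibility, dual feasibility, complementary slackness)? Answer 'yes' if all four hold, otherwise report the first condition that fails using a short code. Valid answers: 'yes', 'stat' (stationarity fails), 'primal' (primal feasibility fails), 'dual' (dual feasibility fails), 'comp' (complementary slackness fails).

Gradient of f: grad f(x) = Q x + c = (0, 0)
Constraint values g_i(x) = a_i^T x - b_i:
  g_1((-3, 1)) = -1
  g_2((-3, 1)) = 1
Stationarity residual: grad f(x) + sum_i lambda_i a_i = (0, 0)
  -> stationarity OK
Primal feasibility (all g_i <= 0): FAILS
Dual feasibility (all lambda_i >= 0): OK
Complementary slackness (lambda_i * g_i(x) = 0 for all i): OK

Verdict: the first failing condition is primal_feasibility -> primal.

primal


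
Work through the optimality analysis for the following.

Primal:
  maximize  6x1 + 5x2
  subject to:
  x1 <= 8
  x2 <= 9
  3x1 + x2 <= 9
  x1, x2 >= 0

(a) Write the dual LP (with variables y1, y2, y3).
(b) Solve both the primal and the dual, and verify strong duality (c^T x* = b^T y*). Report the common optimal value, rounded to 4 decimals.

The standard primal-dual pair for 'max c^T x s.t. A x <= b, x >= 0' is:
  Dual:  min b^T y  s.t.  A^T y >= c,  y >= 0.

So the dual LP is:
  minimize  8y1 + 9y2 + 9y3
  subject to:
    y1 + 3y3 >= 6
    y2 + y3 >= 5
    y1, y2, y3 >= 0

Solving the primal: x* = (0, 9).
  primal value c^T x* = 45.
Solving the dual: y* = (0, 3, 2).
  dual value b^T y* = 45.
Strong duality: c^T x* = b^T y*. Confirmed.

45


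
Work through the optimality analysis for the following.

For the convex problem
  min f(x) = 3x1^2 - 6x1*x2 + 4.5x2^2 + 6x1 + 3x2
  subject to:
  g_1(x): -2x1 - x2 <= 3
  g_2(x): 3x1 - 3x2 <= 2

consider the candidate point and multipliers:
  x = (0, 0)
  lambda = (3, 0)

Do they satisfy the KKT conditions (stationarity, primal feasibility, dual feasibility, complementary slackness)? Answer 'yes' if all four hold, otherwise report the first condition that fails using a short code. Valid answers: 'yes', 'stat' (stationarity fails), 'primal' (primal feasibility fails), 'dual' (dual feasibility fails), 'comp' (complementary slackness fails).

Gradient of f: grad f(x) = Q x + c = (6, 3)
Constraint values g_i(x) = a_i^T x - b_i:
  g_1((0, 0)) = -3
  g_2((0, 0)) = -2
Stationarity residual: grad f(x) + sum_i lambda_i a_i = (0, 0)
  -> stationarity OK
Primal feasibility (all g_i <= 0): OK
Dual feasibility (all lambda_i >= 0): OK
Complementary slackness (lambda_i * g_i(x) = 0 for all i): FAILS

Verdict: the first failing condition is complementary_slackness -> comp.

comp


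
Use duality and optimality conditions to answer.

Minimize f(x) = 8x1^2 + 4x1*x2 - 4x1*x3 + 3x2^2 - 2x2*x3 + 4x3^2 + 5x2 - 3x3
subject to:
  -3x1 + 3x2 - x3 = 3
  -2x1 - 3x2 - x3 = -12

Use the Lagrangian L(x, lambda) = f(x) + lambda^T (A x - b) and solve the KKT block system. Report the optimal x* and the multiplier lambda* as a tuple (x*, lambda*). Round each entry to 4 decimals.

Form the Lagrangian:
  L(x, lambda) = (1/2) x^T Q x + c^T x + lambda^T (A x - b)
Stationarity (grad_x L = 0): Q x + c + A^T lambda = 0.
Primal feasibility: A x = b.

This gives the KKT block system:
  [ Q   A^T ] [ x     ]   [-c ]
  [ A    0  ] [ lambda ] = [ b ]

Solving the linear system:
  x*      = (0.8542, 2.6424, 2.3645)
  lambda* = (0.3502, 6.8642)
  f(x*)   = 43.719

x* = (0.8542, 2.6424, 2.3645), lambda* = (0.3502, 6.8642)


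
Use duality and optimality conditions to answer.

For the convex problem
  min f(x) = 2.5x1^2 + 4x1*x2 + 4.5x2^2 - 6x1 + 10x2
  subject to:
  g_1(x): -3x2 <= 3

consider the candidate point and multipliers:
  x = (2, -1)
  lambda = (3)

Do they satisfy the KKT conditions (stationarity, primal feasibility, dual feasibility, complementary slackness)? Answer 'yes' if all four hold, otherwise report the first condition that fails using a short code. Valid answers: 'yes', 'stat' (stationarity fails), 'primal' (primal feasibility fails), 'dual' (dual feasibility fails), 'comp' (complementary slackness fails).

Gradient of f: grad f(x) = Q x + c = (0, 9)
Constraint values g_i(x) = a_i^T x - b_i:
  g_1((2, -1)) = 0
Stationarity residual: grad f(x) + sum_i lambda_i a_i = (0, 0)
  -> stationarity OK
Primal feasibility (all g_i <= 0): OK
Dual feasibility (all lambda_i >= 0): OK
Complementary slackness (lambda_i * g_i(x) = 0 for all i): OK

Verdict: yes, KKT holds.

yes


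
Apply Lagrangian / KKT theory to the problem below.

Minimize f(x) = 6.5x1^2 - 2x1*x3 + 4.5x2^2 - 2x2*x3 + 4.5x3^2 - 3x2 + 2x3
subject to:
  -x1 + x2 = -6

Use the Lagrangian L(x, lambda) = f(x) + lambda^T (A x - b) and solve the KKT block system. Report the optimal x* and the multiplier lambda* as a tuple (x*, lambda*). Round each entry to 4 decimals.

Form the Lagrangian:
  L(x, lambda) = (1/2) x^T Q x + c^T x + lambda^T (A x - b)
Stationarity (grad_x L = 0): Q x + c + A^T lambda = 0.
Primal feasibility: A x = b.

This gives the KKT block system:
  [ Q   A^T ] [ x     ]   [-c ]
  [ A    0  ] [ lambda ] = [ b ]

Solving the linear system:
  x*      = (2.511, -3.489, -0.4396)
  lambda* = (33.522)
  f(x*)   = 105.3599

x* = (2.511, -3.489, -0.4396), lambda* = (33.522)


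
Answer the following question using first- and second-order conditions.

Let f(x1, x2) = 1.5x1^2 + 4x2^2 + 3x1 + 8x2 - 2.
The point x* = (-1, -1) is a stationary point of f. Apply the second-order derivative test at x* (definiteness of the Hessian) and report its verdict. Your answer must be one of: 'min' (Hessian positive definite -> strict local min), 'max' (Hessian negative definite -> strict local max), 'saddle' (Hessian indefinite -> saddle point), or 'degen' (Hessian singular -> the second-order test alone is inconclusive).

Compute the Hessian H = grad^2 f:
  H = [[3, 0], [0, 8]]
Verify stationarity: grad f(x*) = H x* + g = (0, 0).
Eigenvalues of H: 3, 8.
Both eigenvalues > 0, so H is positive definite -> x* is a strict local min.

min


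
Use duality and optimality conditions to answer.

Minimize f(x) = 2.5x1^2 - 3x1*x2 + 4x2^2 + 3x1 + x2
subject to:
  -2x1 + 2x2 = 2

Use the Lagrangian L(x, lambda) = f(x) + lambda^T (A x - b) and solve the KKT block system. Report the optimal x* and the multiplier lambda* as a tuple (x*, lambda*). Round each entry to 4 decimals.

Form the Lagrangian:
  L(x, lambda) = (1/2) x^T Q x + c^T x + lambda^T (A x - b)
Stationarity (grad_x L = 0): Q x + c + A^T lambda = 0.
Primal feasibility: A x = b.

This gives the KKT block system:
  [ Q   A^T ] [ x     ]   [-c ]
  [ A    0  ] [ lambda ] = [ b ]

Solving the linear system:
  x*      = (-1.2857, -0.2857)
  lambda* = (-1.2857)
  f(x*)   = -0.7857

x* = (-1.2857, -0.2857), lambda* = (-1.2857)


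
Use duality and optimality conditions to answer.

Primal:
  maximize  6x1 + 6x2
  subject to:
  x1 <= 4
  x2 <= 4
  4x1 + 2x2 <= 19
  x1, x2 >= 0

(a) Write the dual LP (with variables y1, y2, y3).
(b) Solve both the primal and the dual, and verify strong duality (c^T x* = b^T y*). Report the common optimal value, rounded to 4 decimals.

The standard primal-dual pair for 'max c^T x s.t. A x <= b, x >= 0' is:
  Dual:  min b^T y  s.t.  A^T y >= c,  y >= 0.

So the dual LP is:
  minimize  4y1 + 4y2 + 19y3
  subject to:
    y1 + 4y3 >= 6
    y2 + 2y3 >= 6
    y1, y2, y3 >= 0

Solving the primal: x* = (2.75, 4).
  primal value c^T x* = 40.5.
Solving the dual: y* = (0, 3, 1.5).
  dual value b^T y* = 40.5.
Strong duality: c^T x* = b^T y*. Confirmed.

40.5


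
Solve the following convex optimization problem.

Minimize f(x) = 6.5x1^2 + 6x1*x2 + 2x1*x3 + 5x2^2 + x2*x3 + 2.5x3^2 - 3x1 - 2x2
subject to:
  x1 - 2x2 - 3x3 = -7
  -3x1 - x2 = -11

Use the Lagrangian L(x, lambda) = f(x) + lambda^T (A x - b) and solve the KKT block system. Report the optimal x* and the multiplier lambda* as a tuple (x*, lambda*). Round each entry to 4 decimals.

Form the Lagrangian:
  L(x, lambda) = (1/2) x^T Q x + c^T x + lambda^T (A x - b)
Stationarity (grad_x L = 0): Q x + c + A^T lambda = 0.
Primal feasibility: A x = b.

This gives the KKT block system:
  [ Q   A^T ] [ x     ]   [-c ]
  [ A    0  ] [ lambda ] = [ b ]

Solving the linear system:
  x*      = (3.2233, 1.33, 2.5211)
  lambda* = (6.794, 19.5732)
  f(x*)   = 125.2667

x* = (3.2233, 1.33, 2.5211), lambda* = (6.794, 19.5732)


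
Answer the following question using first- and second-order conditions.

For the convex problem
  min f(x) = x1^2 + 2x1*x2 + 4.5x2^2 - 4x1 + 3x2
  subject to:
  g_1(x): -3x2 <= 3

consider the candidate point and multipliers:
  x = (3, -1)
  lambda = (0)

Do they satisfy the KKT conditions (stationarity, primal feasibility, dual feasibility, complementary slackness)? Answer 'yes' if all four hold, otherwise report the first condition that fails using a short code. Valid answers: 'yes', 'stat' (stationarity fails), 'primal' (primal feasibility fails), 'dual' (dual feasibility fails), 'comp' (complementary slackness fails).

Gradient of f: grad f(x) = Q x + c = (0, 0)
Constraint values g_i(x) = a_i^T x - b_i:
  g_1((3, -1)) = 0
Stationarity residual: grad f(x) + sum_i lambda_i a_i = (0, 0)
  -> stationarity OK
Primal feasibility (all g_i <= 0): OK
Dual feasibility (all lambda_i >= 0): OK
Complementary slackness (lambda_i * g_i(x) = 0 for all i): OK

Verdict: yes, KKT holds.

yes


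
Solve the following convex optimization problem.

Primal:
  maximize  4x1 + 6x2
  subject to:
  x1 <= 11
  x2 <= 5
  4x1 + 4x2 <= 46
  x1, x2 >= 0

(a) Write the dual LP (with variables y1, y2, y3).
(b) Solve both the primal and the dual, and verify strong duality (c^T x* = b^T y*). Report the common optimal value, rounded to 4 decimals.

The standard primal-dual pair for 'max c^T x s.t. A x <= b, x >= 0' is:
  Dual:  min b^T y  s.t.  A^T y >= c,  y >= 0.

So the dual LP is:
  minimize  11y1 + 5y2 + 46y3
  subject to:
    y1 + 4y3 >= 4
    y2 + 4y3 >= 6
    y1, y2, y3 >= 0

Solving the primal: x* = (6.5, 5).
  primal value c^T x* = 56.
Solving the dual: y* = (0, 2, 1).
  dual value b^T y* = 56.
Strong duality: c^T x* = b^T y*. Confirmed.

56


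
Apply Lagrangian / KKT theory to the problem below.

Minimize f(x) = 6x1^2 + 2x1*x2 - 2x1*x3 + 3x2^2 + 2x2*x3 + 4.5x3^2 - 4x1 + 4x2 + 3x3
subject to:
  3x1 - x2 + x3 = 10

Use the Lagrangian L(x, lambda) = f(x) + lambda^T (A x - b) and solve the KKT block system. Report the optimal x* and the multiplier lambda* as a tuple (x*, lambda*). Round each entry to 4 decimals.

Form the Lagrangian:
  L(x, lambda) = (1/2) x^T Q x + c^T x + lambda^T (A x - b)
Stationarity (grad_x L = 0): Q x + c + A^T lambda = 0.
Primal feasibility: A x = b.

This gives the KKT block system:
  [ Q   A^T ] [ x     ]   [-c ]
  [ A    0  ] [ lambda ] = [ b ]

Solving the linear system:
  x*      = (2.0927, -2.5232, 1.1987)
  lambda* = (-4.5563)
  f(x*)   = 15.3477

x* = (2.0927, -2.5232, 1.1987), lambda* = (-4.5563)


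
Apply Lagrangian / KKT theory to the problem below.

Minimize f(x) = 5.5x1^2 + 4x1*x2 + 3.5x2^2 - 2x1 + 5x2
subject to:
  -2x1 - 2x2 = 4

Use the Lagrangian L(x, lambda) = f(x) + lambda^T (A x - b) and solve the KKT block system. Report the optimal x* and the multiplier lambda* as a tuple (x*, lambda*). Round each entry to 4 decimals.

Form the Lagrangian:
  L(x, lambda) = (1/2) x^T Q x + c^T x + lambda^T (A x - b)
Stationarity (grad_x L = 0): Q x + c + A^T lambda = 0.
Primal feasibility: A x = b.

This gives the KKT block system:
  [ Q   A^T ] [ x     ]   [-c ]
  [ A    0  ] [ lambda ] = [ b ]

Solving the linear system:
  x*      = (0.1, -2.1)
  lambda* = (-4.65)
  f(x*)   = 3.95

x* = (0.1, -2.1), lambda* = (-4.65)


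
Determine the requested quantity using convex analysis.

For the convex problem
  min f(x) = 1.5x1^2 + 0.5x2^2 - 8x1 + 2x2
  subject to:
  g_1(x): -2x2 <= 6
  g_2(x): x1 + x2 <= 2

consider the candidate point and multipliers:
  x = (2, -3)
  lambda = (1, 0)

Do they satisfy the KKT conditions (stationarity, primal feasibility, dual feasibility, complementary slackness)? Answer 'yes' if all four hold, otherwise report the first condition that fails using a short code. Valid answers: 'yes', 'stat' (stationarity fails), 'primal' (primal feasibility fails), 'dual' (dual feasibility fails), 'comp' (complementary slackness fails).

Gradient of f: grad f(x) = Q x + c = (-2, -1)
Constraint values g_i(x) = a_i^T x - b_i:
  g_1((2, -3)) = 0
  g_2((2, -3)) = -3
Stationarity residual: grad f(x) + sum_i lambda_i a_i = (-2, -3)
  -> stationarity FAILS
Primal feasibility (all g_i <= 0): OK
Dual feasibility (all lambda_i >= 0): OK
Complementary slackness (lambda_i * g_i(x) = 0 for all i): OK

Verdict: the first failing condition is stationarity -> stat.

stat


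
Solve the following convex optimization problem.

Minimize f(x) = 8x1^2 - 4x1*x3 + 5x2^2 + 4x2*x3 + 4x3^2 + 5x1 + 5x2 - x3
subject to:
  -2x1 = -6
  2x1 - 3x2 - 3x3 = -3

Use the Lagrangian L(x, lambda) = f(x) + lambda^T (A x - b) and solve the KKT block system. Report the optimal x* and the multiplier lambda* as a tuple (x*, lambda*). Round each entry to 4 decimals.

Form the Lagrangian:
  L(x, lambda) = (1/2) x^T Q x + c^T x + lambda^T (A x - b)
Stationarity (grad_x L = 0): Q x + c + A^T lambda = 0.
Primal feasibility: A x = b.

This gives the KKT block system:
  [ Q   A^T ] [ x     ]   [-c ]
  [ A    0  ] [ lambda ] = [ b ]

Solving the linear system:
  x*      = (3, -0.6, 3.6)
  lambda* = (23.7667, 4.4667)
  f(x*)   = 82.2

x* = (3, -0.6, 3.6), lambda* = (23.7667, 4.4667)


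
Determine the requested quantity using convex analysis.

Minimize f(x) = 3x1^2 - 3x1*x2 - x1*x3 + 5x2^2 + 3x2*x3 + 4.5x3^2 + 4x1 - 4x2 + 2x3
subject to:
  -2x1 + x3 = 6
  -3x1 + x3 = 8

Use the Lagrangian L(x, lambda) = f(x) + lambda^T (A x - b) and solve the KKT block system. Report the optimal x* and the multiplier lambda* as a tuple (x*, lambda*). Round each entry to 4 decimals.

Form the Lagrangian:
  L(x, lambda) = (1/2) x^T Q x + c^T x + lambda^T (A x - b)
Stationarity (grad_x L = 0): Q x + c + A^T lambda = 0.
Primal feasibility: A x = b.

This gives the KKT block system:
  [ Q   A^T ] [ x     ]   [-c ]
  [ A    0  ] [ lambda ] = [ b ]

Solving the linear system:
  x*      = (-2, -0.8, 2)
  lambda* = (-51.2, 31.6)
  f(x*)   = 26.8

x* = (-2, -0.8, 2), lambda* = (-51.2, 31.6)


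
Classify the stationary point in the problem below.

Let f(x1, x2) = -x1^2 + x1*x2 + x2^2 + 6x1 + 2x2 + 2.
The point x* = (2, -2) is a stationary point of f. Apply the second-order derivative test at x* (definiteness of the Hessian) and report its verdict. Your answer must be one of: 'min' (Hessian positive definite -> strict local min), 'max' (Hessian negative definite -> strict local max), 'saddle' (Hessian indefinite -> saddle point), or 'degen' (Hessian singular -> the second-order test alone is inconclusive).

Compute the Hessian H = grad^2 f:
  H = [[-2, 1], [1, 2]]
Verify stationarity: grad f(x*) = H x* + g = (0, 0).
Eigenvalues of H: -2.2361, 2.2361.
Eigenvalues have mixed signs, so H is indefinite -> x* is a saddle point.

saddle


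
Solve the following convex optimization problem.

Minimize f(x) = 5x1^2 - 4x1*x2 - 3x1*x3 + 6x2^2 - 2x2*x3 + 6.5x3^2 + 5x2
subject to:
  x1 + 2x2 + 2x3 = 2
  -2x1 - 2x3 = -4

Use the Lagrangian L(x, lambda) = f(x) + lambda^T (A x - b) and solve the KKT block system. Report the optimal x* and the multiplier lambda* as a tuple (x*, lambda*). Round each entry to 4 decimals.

Form the Lagrangian:
  L(x, lambda) = (1/2) x^T Q x + c^T x + lambda^T (A x - b)
Stationarity (grad_x L = 0): Q x + c + A^T lambda = 0.
Primal feasibility: A x = b.

This gives the KKT block system:
  [ Q   A^T ] [ x     ]   [-c ]
  [ A    0  ] [ lambda ] = [ b ]

Solving the linear system:
  x*      = (1.1833, -0.4083, 0.8167)
  lambda* = (3.1333, 7.075)
  f(x*)   = 9.9958

x* = (1.1833, -0.4083, 0.8167), lambda* = (3.1333, 7.075)


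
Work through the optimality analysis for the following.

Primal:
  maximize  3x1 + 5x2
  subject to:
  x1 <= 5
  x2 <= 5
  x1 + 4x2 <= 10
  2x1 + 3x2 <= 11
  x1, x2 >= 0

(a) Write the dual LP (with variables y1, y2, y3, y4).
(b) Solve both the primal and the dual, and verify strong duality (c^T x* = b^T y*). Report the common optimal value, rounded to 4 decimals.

The standard primal-dual pair for 'max c^T x s.t. A x <= b, x >= 0' is:
  Dual:  min b^T y  s.t.  A^T y >= c,  y >= 0.

So the dual LP is:
  minimize  5y1 + 5y2 + 10y3 + 11y4
  subject to:
    y1 + y3 + 2y4 >= 3
    y2 + 4y3 + 3y4 >= 5
    y1, y2, y3, y4 >= 0

Solving the primal: x* = (2.8, 1.8).
  primal value c^T x* = 17.4.
Solving the dual: y* = (0, 0, 0.2, 1.4).
  dual value b^T y* = 17.4.
Strong duality: c^T x* = b^T y*. Confirmed.

17.4


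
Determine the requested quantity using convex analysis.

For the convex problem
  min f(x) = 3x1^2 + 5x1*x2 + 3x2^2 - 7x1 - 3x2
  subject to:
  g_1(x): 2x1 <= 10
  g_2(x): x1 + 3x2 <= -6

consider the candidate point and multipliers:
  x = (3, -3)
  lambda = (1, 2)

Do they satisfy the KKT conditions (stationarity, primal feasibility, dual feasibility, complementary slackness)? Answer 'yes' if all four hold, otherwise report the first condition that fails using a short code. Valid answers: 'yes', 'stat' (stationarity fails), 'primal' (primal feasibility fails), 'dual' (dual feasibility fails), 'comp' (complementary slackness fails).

Gradient of f: grad f(x) = Q x + c = (-4, -6)
Constraint values g_i(x) = a_i^T x - b_i:
  g_1((3, -3)) = -4
  g_2((3, -3)) = 0
Stationarity residual: grad f(x) + sum_i lambda_i a_i = (0, 0)
  -> stationarity OK
Primal feasibility (all g_i <= 0): OK
Dual feasibility (all lambda_i >= 0): OK
Complementary slackness (lambda_i * g_i(x) = 0 for all i): FAILS

Verdict: the first failing condition is complementary_slackness -> comp.

comp


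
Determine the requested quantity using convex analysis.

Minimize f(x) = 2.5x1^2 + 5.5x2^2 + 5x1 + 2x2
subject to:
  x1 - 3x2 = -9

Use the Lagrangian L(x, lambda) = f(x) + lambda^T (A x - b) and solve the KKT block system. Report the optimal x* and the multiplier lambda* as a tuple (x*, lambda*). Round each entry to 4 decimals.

Form the Lagrangian:
  L(x, lambda) = (1/2) x^T Q x + c^T x + lambda^T (A x - b)
Stationarity (grad_x L = 0): Q x + c + A^T lambda = 0.
Primal feasibility: A x = b.

This gives the KKT block system:
  [ Q   A^T ] [ x     ]   [-c ]
  [ A    0  ] [ lambda ] = [ b ]

Solving the linear system:
  x*      = (-2.6786, 2.1071)
  lambda* = (8.3929)
  f(x*)   = 33.1786

x* = (-2.6786, 2.1071), lambda* = (8.3929)


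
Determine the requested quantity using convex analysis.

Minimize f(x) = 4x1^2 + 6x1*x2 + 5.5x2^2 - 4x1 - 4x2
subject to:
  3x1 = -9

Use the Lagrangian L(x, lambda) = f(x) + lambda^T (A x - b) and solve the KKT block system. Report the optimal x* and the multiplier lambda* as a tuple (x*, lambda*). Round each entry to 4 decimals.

Form the Lagrangian:
  L(x, lambda) = (1/2) x^T Q x + c^T x + lambda^T (A x - b)
Stationarity (grad_x L = 0): Q x + c + A^T lambda = 0.
Primal feasibility: A x = b.

This gives the KKT block system:
  [ Q   A^T ] [ x     ]   [-c ]
  [ A    0  ] [ lambda ] = [ b ]

Solving the linear system:
  x*      = (-3, 2)
  lambda* = (5.3333)
  f(x*)   = 26

x* = (-3, 2), lambda* = (5.3333)


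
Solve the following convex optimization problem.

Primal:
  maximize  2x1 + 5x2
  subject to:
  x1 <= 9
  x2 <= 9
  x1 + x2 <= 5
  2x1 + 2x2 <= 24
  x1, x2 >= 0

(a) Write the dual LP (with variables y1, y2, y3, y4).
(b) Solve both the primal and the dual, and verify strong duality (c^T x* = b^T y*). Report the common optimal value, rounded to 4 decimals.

The standard primal-dual pair for 'max c^T x s.t. A x <= b, x >= 0' is:
  Dual:  min b^T y  s.t.  A^T y >= c,  y >= 0.

So the dual LP is:
  minimize  9y1 + 9y2 + 5y3 + 24y4
  subject to:
    y1 + y3 + 2y4 >= 2
    y2 + y3 + 2y4 >= 5
    y1, y2, y3, y4 >= 0

Solving the primal: x* = (0, 5).
  primal value c^T x* = 25.
Solving the dual: y* = (0, 0, 5, 0).
  dual value b^T y* = 25.
Strong duality: c^T x* = b^T y*. Confirmed.

25


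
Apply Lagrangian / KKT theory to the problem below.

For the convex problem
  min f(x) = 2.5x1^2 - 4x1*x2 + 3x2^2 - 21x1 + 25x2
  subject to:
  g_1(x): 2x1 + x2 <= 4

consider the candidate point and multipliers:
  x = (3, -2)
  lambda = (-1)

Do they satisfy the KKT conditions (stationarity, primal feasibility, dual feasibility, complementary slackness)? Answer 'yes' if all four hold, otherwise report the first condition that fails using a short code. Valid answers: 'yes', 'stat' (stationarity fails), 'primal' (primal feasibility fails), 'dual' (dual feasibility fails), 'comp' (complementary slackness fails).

Gradient of f: grad f(x) = Q x + c = (2, 1)
Constraint values g_i(x) = a_i^T x - b_i:
  g_1((3, -2)) = 0
Stationarity residual: grad f(x) + sum_i lambda_i a_i = (0, 0)
  -> stationarity OK
Primal feasibility (all g_i <= 0): OK
Dual feasibility (all lambda_i >= 0): FAILS
Complementary slackness (lambda_i * g_i(x) = 0 for all i): OK

Verdict: the first failing condition is dual_feasibility -> dual.

dual


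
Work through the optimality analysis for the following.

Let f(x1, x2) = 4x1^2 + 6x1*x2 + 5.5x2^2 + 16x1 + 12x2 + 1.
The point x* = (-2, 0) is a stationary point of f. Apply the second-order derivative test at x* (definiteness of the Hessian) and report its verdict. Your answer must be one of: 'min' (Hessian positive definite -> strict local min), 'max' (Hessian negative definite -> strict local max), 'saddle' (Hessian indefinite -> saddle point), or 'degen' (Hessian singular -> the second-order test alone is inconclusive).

Compute the Hessian H = grad^2 f:
  H = [[8, 6], [6, 11]]
Verify stationarity: grad f(x*) = H x* + g = (0, 0).
Eigenvalues of H: 3.3153, 15.6847.
Both eigenvalues > 0, so H is positive definite -> x* is a strict local min.

min


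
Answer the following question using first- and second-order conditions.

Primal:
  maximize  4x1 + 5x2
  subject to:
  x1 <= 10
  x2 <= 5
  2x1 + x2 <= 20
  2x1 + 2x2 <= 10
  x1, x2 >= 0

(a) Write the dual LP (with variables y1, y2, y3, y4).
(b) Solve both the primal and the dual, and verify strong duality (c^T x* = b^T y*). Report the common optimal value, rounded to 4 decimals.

The standard primal-dual pair for 'max c^T x s.t. A x <= b, x >= 0' is:
  Dual:  min b^T y  s.t.  A^T y >= c,  y >= 0.

So the dual LP is:
  minimize  10y1 + 5y2 + 20y3 + 10y4
  subject to:
    y1 + 2y3 + 2y4 >= 4
    y2 + y3 + 2y4 >= 5
    y1, y2, y3, y4 >= 0

Solving the primal: x* = (0, 5).
  primal value c^T x* = 25.
Solving the dual: y* = (0, 1, 0, 2).
  dual value b^T y* = 25.
Strong duality: c^T x* = b^T y*. Confirmed.

25
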